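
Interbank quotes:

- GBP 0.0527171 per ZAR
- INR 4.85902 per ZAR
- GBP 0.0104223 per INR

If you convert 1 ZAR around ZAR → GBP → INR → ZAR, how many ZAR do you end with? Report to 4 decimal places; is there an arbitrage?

Around ZAR → GBP → INR → ZAR: 1 × 0.0527171 ÷ 0.0104223 ÷ 4.85902 = 1.040972
Product > 1; profitable direction is ZAR → GBP → INR → ZAR.

1.0410 (arbitrage exists)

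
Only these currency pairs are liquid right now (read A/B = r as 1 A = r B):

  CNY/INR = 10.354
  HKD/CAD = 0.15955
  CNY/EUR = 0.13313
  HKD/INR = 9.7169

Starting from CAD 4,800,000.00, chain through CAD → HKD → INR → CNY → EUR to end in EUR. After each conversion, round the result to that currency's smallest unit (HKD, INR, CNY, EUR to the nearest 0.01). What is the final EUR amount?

EUR 3,758,719.64

CAD 4,800,000.00 ÷ 0.15955 = HKD 30,084,612.97
HKD 30,084,612.97 × 9.7169 = INR 292,329,175.77
INR 292,329,175.77 ÷ 10.354 = CNY 28,233,453.33
CNY 28,233,453.33 × 0.13313 = EUR 3,758,719.64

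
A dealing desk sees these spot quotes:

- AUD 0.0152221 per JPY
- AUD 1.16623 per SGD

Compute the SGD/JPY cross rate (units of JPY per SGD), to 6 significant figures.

SGD/JPY = 76.6143

1 SGD × 1.16623 = 1.16623 AUD
1.16623 AUD ÷ 0.0152221 = 76.6143 JPY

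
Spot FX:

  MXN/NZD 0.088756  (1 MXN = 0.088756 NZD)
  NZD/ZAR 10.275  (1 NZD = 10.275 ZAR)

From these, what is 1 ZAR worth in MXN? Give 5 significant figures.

1 ZAR ÷ 10.275 = 0.0973236 NZD
0.0973236 NZD ÷ 0.088756 = 1.09653 MXN

ZAR/MXN = 1.0965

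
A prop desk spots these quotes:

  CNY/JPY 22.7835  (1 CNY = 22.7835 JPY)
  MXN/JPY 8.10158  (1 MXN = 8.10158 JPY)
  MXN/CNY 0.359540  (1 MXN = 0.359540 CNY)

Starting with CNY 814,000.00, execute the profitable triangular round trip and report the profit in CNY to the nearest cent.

Profitable loop is CNY → JPY → MXN → CNY:
CNY 814,000.00 × 22.7835 = JPY 18,545,769
JPY 18,545,769 ÷ 8.10158 = MXN 2,289,154.58
MXN 2,289,154.58 × 0.359540 = CNY 823,042.64
Profit = CNY 823,042.64 − CNY 814,000.00

Profit: CNY 9,042.64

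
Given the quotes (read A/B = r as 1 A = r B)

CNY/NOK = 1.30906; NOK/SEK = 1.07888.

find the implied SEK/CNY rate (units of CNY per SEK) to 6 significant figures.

SEK/CNY = 0.708056

1 SEK ÷ 1.07888 = 0.926887 NOK
0.926887 NOK ÷ 1.30906 = 0.708056 CNY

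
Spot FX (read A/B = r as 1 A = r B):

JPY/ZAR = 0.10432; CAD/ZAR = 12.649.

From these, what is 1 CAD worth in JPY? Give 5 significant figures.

CAD/JPY = 121.25

1 CAD × 12.649 = 12.649 ZAR
12.649 ZAR ÷ 0.10432 = 121.252 JPY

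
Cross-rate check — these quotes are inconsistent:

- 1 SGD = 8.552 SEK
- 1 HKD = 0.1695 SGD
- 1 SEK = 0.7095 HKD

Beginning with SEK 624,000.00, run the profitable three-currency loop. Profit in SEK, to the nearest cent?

Profit: SEK 17,762.57

Profitable loop is SEK → HKD → SGD → SEK:
SEK 624,000.00 × 0.7095 = HKD 442,728.00
HKD 442,728.00 × 0.1695 = SGD 75,042.40
SGD 75,042.40 × 8.552 = SEK 641,762.57
Profit = SEK 641,762.57 − SEK 624,000.00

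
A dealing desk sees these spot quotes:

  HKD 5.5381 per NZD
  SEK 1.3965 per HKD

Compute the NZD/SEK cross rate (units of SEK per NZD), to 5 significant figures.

NZD/SEK = 7.7340

1 NZD × 5.5381 = 5.5381 HKD
5.5381 HKD × 1.3965 = 7.73396 SEK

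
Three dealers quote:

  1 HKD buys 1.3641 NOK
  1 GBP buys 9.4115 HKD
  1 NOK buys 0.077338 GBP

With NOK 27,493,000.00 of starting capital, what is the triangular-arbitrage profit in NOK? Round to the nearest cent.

Profitable loop is NOK → HKD → GBP → NOK:
NOK 27,493,000.00 ÷ 1.3641 = HKD 20,154,680.74
HKD 20,154,680.74 ÷ 9.4115 = GBP 2,141,495.06
GBP 2,141,495.06 ÷ 0.077338 = NOK 27,690,075.49
Profit = NOK 27,690,075.49 − NOK 27,493,000.00

Profit: NOK 197,075.49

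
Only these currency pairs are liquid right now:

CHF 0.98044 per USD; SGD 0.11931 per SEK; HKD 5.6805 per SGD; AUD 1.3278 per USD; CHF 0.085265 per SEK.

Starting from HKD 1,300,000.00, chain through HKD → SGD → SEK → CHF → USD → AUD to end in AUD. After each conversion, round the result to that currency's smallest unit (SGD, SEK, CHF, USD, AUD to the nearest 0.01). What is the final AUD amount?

AUD 221,494.21

HKD 1,300,000.00 ÷ 5.6805 = SGD 228,853.09
SGD 228,853.09 ÷ 0.11931 = SEK 1,918,138.38
SEK 1,918,138.38 × 0.085265 = CHF 163,550.07
CHF 163,550.07 ÷ 0.98044 = USD 166,812.93
USD 166,812.93 × 1.3278 = AUD 221,494.21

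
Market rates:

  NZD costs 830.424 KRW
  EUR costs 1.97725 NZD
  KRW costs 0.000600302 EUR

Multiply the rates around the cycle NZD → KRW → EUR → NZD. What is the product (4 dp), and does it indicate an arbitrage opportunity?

0.9857 (arbitrage exists)

Around NZD → KRW → EUR → NZD: 1 × 830.424 × 0.000600302 × 1.97725 = 0.985669
Product < 1; profitable direction is NZD → EUR → KRW → NZD.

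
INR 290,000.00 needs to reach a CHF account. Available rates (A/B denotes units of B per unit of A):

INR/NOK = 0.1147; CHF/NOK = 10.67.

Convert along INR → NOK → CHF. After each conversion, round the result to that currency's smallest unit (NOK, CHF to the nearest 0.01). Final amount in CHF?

INR 290,000.00 × 0.1147 = NOK 33,263.00
NOK 33,263.00 ÷ 10.67 = CHF 3,117.43

CHF 3,117.43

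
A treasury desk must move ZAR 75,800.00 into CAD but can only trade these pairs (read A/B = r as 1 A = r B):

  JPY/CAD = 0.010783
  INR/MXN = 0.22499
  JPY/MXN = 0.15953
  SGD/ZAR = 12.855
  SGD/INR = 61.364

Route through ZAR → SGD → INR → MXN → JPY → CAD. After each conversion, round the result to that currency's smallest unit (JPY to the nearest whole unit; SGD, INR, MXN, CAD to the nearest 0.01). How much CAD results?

CAD 5,502.64

ZAR 75,800.00 ÷ 12.855 = SGD 5,896.54
SGD 5,896.54 × 61.364 = INR 361,835.28
INR 361,835.28 × 0.22499 = MXN 81,409.32
MXN 81,409.32 ÷ 0.15953 = JPY 510,307
JPY 510,307 × 0.010783 = CAD 5,502.64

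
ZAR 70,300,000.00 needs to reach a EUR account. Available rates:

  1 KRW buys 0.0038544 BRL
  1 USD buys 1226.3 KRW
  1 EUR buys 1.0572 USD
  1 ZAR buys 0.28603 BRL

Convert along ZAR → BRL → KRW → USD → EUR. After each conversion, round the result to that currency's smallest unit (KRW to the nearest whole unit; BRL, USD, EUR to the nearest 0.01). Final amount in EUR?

EUR 4,023,984.00

ZAR 70,300,000.00 × 0.28603 = BRL 20,107,909.00
BRL 20,107,909.00 ÷ 0.0038544 = KRW 5,216,871,368
KRW 5,216,871,368 ÷ 1226.3 = USD 4,254,155.89
USD 4,254,155.89 ÷ 1.0572 = EUR 4,023,984.00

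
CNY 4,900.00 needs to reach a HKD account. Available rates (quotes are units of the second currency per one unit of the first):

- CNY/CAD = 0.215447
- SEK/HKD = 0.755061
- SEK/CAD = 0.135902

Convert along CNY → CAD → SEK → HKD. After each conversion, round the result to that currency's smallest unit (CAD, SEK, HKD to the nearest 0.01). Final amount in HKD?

HKD 5,865.33

CNY 4,900.00 × 0.215447 = CAD 1,055.69
CAD 1,055.69 ÷ 0.135902 = SEK 7,768.02
SEK 7,768.02 × 0.755061 = HKD 5,865.33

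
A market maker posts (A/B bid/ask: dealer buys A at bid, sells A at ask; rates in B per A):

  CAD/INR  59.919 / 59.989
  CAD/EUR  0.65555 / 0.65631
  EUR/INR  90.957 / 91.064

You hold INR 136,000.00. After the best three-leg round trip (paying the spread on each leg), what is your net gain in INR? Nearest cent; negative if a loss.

Net profit: INR 347.67

Best loop INR → EUR → CAD → INR:
INR 136,000.00 ÷ 91.064 (buy EUR at ask) = EUR 1,493.46
EUR 1,493.46 ÷ 0.65631 (buy CAD at ask) = CAD 2,275.53
CAD 2,275.53 × 59.919 (sell CAD at bid) = INR 136,347.67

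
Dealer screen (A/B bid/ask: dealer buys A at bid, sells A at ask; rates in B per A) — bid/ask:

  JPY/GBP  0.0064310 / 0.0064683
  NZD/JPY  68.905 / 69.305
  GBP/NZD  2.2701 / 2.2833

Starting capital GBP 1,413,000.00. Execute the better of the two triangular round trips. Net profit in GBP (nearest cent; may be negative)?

Best loop GBP → NZD → JPY → GBP:
GBP 1,413,000.00 × 2.2701 (sell GBP at bid) = NZD 3,207,651.30
NZD 3,207,651.30 × 68.905 (sell NZD at bid) = JPY 221,023,213
JPY 221,023,213 × 0.0064310 (sell JPY at bid) = GBP 1,421,400.28

Net profit: GBP 8,400.28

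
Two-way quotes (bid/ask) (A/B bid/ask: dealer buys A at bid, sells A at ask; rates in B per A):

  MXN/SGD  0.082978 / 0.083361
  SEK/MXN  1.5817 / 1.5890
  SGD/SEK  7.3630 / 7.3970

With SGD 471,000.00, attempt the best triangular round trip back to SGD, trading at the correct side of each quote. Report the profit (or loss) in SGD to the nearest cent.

Net profit: SGD 9,704.82

Best loop SGD → MXN → SEK → SGD:
SGD 471,000.00 ÷ 0.083361 (buy MXN at ask) = MXN 5,650,124.16
MXN 5,650,124.16 ÷ 1.5890 (buy SEK at ask) = SEK 3,555,773.54
SEK 3,555,773.54 ÷ 7.3970 (buy SGD at ask) = SGD 480,704.82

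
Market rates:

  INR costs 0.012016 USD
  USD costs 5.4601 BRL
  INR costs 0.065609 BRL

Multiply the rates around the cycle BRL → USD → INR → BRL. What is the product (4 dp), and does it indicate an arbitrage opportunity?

1.0000 (no arbitrage)

Around BRL → USD → INR → BRL: 1 ÷ 5.4601 ÷ 0.012016 × 0.065609 = 1.000007
Product ≈ 1 (deviation 0.001%, within rounding noise).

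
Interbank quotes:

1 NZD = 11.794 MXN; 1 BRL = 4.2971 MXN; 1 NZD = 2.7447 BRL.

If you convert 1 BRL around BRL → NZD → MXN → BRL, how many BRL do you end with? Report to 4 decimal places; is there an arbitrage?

1.0000 (no arbitrage)

Around BRL → NZD → MXN → BRL: 1 ÷ 2.7447 × 11.794 ÷ 4.2971 = 0.999979
Product ≈ 1 (deviation 0.002%, within rounding noise).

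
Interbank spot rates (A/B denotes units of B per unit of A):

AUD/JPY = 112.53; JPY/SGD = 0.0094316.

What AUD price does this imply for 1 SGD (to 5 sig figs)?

SGD/AUD = 0.94221

1 SGD ÷ 0.0094316 = 106.027 JPY
106.027 JPY ÷ 112.53 = 0.942207 AUD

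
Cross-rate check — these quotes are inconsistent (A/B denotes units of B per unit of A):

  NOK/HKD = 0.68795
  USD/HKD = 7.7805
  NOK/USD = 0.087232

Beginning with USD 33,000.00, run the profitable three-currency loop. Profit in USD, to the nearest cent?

Profit: USD 449.33

Profitable loop is USD → NOK → HKD → USD:
USD 33,000.00 ÷ 0.087232 = NOK 378,301.54
NOK 378,301.54 × 0.68795 = HKD 260,252.54
HKD 260,252.54 ÷ 7.7805 = USD 33,449.33
Profit = USD 33,449.33 − USD 33,000.00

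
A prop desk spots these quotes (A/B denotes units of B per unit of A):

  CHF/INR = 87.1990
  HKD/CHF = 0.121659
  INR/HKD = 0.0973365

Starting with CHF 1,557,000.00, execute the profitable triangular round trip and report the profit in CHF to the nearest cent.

Profitable loop is CHF → INR → HKD → CHF:
CHF 1,557,000.00 × 87.1990 = INR 135,768,843.00
INR 135,768,843.00 × 0.0973365 = HKD 13,215,263.99
HKD 13,215,263.99 × 0.121659 = CHF 1,607,755.80
Profit = CHF 1,607,755.80 − CHF 1,557,000.00

Profit: CHF 50,755.80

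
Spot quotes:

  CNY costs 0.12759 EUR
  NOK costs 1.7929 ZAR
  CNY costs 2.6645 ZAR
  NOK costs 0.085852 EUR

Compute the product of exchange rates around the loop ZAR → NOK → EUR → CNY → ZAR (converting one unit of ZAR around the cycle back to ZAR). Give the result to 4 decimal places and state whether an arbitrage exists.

1.0000 (no arbitrage)

Around ZAR → NOK → EUR → CNY → ZAR: 1 ÷ 1.7929 × 0.085852 ÷ 0.12759 × 2.6645 = 0.999985
Product ≈ 1 (deviation 0.002%, within rounding noise).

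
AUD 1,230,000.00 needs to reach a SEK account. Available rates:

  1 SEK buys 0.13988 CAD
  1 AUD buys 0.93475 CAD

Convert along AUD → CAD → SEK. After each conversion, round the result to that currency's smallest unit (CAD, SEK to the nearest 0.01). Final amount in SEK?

AUD 1,230,000.00 × 0.93475 = CAD 1,149,742.50
CAD 1,149,742.50 ÷ 0.13988 = SEK 8,219,491.71

SEK 8,219,491.71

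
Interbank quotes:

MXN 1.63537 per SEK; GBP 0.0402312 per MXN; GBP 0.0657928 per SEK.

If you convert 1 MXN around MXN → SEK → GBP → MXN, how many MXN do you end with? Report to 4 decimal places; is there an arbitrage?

Around MXN → SEK → GBP → MXN: 1 ÷ 1.63537 × 0.0657928 ÷ 0.0402312 = 0.999999
Product ≈ 1 (deviation 0.000%, within rounding noise).

1.0000 (no arbitrage)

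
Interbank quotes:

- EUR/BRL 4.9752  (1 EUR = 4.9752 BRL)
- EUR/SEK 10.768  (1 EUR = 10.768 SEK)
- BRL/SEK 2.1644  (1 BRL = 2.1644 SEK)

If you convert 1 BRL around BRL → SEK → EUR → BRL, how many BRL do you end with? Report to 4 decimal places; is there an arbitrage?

1.0000 (no arbitrage)

Around BRL → SEK → EUR → BRL: 1 × 2.1644 ÷ 10.768 × 4.9752 = 1.000030
Product ≈ 1 (deviation 0.003%, within rounding noise).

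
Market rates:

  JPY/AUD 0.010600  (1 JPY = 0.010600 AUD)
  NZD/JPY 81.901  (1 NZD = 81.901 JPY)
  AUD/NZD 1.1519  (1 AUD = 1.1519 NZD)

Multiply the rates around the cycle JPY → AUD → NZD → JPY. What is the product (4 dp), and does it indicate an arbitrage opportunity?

1.0000 (no arbitrage)

Around JPY → AUD → NZD → JPY: 1 × 0.010600 × 1.1519 × 81.901 = 1.000023
Product ≈ 1 (deviation 0.002%, within rounding noise).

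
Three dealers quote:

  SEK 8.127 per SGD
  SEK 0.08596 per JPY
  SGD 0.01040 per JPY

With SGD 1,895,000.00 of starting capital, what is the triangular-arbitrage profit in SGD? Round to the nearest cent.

Profitable loop is SGD → JPY → SEK → SGD:
SGD 1,895,000.00 ÷ 0.01040 = JPY 182,211,538
JPY 182,211,538 × 0.08596 = SEK 15,662,903.85
SEK 15,662,903.85 ÷ 8.127 = SGD 1,927,267.61
Profit = SGD 1,927,267.61 − SGD 1,895,000.00

Profit: SGD 32,267.61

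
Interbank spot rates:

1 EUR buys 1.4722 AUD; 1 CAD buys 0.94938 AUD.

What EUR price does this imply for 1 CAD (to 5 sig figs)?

CAD/EUR = 0.64487

1 CAD × 0.94938 = 0.94938 AUD
0.94938 AUD ÷ 1.4722 = 0.644872 EUR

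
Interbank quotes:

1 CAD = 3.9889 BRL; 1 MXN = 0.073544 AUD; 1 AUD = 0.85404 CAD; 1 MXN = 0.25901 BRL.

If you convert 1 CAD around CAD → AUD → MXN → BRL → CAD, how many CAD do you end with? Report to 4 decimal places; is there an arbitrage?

Around CAD → AUD → MXN → BRL → CAD: 1 ÷ 0.85404 ÷ 0.073544 × 0.25901 ÷ 3.9889 = 1.033803
Product > 1; profitable direction is CAD → AUD → MXN → BRL → CAD.

1.0338 (arbitrage exists)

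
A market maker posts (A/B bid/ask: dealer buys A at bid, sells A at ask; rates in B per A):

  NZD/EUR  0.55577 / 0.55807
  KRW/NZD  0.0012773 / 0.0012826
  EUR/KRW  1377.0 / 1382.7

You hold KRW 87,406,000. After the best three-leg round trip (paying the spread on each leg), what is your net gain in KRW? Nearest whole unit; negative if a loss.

Net profit: KRW 908,776

Best loop KRW → EUR → NZD → KRW:
KRW 87,406,000 ÷ 1382.7 (buy EUR at ask) = EUR 63,214.00
EUR 63,214.00 ÷ 0.55807 (buy NZD at ask) = NZD 113,272.53
NZD 113,272.53 ÷ 0.0012826 (buy KRW at ask) = KRW 88,314,776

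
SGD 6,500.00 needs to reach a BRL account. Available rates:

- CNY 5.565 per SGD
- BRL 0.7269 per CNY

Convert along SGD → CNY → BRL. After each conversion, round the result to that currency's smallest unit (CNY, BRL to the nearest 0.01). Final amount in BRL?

SGD 6,500.00 × 5.565 = CNY 36,172.50
CNY 36,172.50 × 0.7269 = BRL 26,293.79

BRL 26,293.79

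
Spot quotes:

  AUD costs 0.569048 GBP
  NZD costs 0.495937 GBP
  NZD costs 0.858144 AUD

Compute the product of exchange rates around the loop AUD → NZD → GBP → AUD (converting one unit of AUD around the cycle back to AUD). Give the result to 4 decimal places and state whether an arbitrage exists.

1.0156 (arbitrage exists)

Around AUD → NZD → GBP → AUD: 1 ÷ 0.858144 × 0.495937 ÷ 0.569048 = 1.015588
Product > 1; profitable direction is AUD → NZD → GBP → AUD.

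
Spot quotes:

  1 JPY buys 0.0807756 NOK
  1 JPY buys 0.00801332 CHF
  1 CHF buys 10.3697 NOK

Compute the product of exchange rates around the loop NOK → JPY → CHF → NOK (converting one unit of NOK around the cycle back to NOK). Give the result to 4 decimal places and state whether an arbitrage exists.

1.0287 (arbitrage exists)

Around NOK → JPY → CHF → NOK: 1 ÷ 0.0807756 × 0.00801332 × 10.3697 = 1.028723
Product > 1; profitable direction is NOK → JPY → CHF → NOK.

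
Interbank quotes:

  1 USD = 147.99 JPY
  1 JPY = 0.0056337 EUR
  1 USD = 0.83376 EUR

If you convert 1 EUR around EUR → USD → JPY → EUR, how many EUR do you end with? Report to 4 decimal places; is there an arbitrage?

Around EUR → USD → JPY → EUR: 1 ÷ 0.83376 × 147.99 × 0.0056337 = 0.999966
Product ≈ 1 (deviation 0.003%, within rounding noise).

1.0000 (no arbitrage)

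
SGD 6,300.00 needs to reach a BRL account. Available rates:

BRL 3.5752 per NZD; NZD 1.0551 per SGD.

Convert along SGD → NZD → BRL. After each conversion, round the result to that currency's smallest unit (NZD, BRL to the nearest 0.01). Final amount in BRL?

SGD 6,300.00 × 1.0551 = NZD 6,647.13
NZD 6,647.13 × 3.5752 = BRL 23,764.82

BRL 23,764.82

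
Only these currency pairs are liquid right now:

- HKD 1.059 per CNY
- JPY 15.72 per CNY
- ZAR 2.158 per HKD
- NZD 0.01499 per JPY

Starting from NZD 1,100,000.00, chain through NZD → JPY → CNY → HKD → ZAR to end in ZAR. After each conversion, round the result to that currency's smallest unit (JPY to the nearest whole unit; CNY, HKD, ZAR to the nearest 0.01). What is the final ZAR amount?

NZD 1,100,000.00 ÷ 0.01499 = JPY 73,382,255
JPY 73,382,255 ÷ 15.72 = CNY 4,668,082.38
CNY 4,668,082.38 × 1.059 = HKD 4,943,499.24
HKD 4,943,499.24 × 2.158 = ZAR 10,668,071.36

ZAR 10,668,071.36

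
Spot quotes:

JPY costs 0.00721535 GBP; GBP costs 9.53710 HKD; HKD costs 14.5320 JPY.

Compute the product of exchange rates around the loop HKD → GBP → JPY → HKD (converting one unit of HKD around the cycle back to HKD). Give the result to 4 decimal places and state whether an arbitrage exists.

1.0000 (no arbitrage)

Around HKD → GBP → JPY → HKD: 1 ÷ 9.53710 ÷ 0.00721535 ÷ 14.5320 = 1.000002
Product ≈ 1 (deviation 0.000%, within rounding noise).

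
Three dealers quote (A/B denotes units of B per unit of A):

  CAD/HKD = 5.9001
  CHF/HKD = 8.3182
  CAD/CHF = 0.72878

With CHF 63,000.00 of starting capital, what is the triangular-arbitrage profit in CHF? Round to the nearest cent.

Profitable loop is CHF → HKD → CAD → CHF:
CHF 63,000.00 × 8.3182 = HKD 524,046.60
HKD 524,046.60 ÷ 5.9001 = CAD 88,819.95
CAD 88,819.95 × 0.72878 = CHF 64,730.20
Profit = CHF 64,730.20 − CHF 63,000.00

Profit: CHF 1,730.20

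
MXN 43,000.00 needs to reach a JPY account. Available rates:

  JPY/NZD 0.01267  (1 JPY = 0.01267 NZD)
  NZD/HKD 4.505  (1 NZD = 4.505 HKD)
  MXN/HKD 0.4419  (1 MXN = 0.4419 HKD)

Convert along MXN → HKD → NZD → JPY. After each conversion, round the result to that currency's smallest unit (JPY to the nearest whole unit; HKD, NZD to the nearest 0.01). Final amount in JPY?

JPY 332,905

MXN 43,000.00 × 0.4419 = HKD 19,001.70
HKD 19,001.70 ÷ 4.505 = NZD 4,217.91
NZD 4,217.91 ÷ 0.01267 = JPY 332,905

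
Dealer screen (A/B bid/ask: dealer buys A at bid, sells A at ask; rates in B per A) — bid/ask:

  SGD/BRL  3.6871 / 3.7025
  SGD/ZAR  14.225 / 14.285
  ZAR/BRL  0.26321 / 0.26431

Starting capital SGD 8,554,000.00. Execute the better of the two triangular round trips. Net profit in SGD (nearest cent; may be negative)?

Best loop SGD → ZAR → BRL → SGD:
SGD 8,554,000.00 × 14.225 (sell SGD at bid) = ZAR 121,680,650.00
ZAR 121,680,650.00 × 0.26321 (sell ZAR at bid) = BRL 32,027,563.89
BRL 32,027,563.89 ÷ 3.7025 (buy SGD at ask) = SGD 8,650,253.58

Net profit: SGD 96,253.58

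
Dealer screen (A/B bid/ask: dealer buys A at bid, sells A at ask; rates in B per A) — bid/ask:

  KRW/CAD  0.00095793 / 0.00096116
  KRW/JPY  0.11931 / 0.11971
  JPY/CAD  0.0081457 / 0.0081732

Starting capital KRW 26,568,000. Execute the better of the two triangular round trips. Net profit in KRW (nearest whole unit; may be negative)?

Best loop KRW → JPY → CAD → KRW:
KRW 26,568,000 × 0.11931 (sell KRW at bid) = JPY 3,169,828
JPY 3,169,828 × 0.0081457 (sell JPY at bid) = CAD 25,820.47
CAD 25,820.47 ÷ 0.00096116 (buy KRW at ask) = KRW 26,863,861

Net profit: KRW 295,861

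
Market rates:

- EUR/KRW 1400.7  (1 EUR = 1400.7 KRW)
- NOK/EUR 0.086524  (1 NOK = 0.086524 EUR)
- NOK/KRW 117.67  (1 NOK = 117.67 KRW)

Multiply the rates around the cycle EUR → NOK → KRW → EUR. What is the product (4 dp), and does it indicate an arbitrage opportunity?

0.9709 (arbitrage exists)

Around EUR → NOK → KRW → EUR: 1 ÷ 0.086524 × 117.67 ÷ 1400.7 = 0.970921
Product < 1; profitable direction is EUR → KRW → NOK → EUR.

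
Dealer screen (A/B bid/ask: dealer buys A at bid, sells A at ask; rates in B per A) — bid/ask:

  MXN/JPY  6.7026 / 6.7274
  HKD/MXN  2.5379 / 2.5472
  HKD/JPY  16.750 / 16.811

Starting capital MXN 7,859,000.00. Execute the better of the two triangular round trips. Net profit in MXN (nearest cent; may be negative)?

Net profit: MXN 93,277.90

Best loop MXN → JPY → HKD → MXN:
MXN 7,859,000.00 × 6.7026 (sell MXN at bid) = JPY 52,675,733
JPY 52,675,733 ÷ 16.811 (buy HKD at ask) = HKD 3,133,408.68
HKD 3,133,408.68 × 2.5379 (sell HKD at bid) = MXN 7,952,277.90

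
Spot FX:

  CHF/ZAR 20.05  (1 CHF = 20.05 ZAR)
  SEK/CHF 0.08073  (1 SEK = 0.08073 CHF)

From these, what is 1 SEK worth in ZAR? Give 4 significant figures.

1 SEK × 0.08073 = 0.08073 CHF
0.08073 CHF × 20.05 = 1.61864 ZAR

SEK/ZAR = 1.619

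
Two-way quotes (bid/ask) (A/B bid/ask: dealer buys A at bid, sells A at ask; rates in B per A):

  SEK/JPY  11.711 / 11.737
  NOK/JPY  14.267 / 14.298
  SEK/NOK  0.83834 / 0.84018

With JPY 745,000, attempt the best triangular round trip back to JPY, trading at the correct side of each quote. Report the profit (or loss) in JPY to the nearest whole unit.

Net profit: JPY 14,193

Best loop JPY → SEK → NOK → JPY:
JPY 745,000 ÷ 11.737 (buy SEK at ask) = SEK 63,474.48
SEK 63,474.48 × 0.83834 (sell SEK at bid) = NOK 53,213.20
NOK 53,213.20 × 14.267 (sell NOK at bid) = JPY 759,193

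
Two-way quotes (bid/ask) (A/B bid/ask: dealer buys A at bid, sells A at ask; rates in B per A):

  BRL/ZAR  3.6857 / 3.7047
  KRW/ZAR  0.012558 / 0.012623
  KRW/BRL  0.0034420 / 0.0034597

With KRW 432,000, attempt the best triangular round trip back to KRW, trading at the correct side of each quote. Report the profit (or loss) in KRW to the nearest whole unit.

Net profit: KRW 2,162

Best loop KRW → BRL → ZAR → KRW:
KRW 432,000 × 0.0034420 (sell KRW at bid) = BRL 1,486.94
BRL 1,486.94 × 3.6857 (sell BRL at bid) = ZAR 5,480.43
ZAR 5,480.43 ÷ 0.012623 (buy KRW at ask) = KRW 434,162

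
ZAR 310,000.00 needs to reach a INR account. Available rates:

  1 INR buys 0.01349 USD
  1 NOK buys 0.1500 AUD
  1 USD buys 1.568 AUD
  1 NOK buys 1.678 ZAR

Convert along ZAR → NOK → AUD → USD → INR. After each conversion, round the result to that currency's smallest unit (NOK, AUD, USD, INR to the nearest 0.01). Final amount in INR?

ZAR 310,000.00 ÷ 1.678 = NOK 184,743.74
NOK 184,743.74 × 0.1500 = AUD 27,711.56
AUD 27,711.56 ÷ 1.568 = USD 17,673.19
USD 17,673.19 ÷ 0.01349 = INR 1,310,095.63

INR 1,310,095.63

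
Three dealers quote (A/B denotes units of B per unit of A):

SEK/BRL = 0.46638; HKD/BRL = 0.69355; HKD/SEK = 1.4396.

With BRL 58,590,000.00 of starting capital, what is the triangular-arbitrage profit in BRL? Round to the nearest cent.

Profit: BRL 1,932,870.54

Profitable loop is BRL → SEK → HKD → BRL:
BRL 58,590,000.00 ÷ 0.46638 = SEK 125,627,170.98
SEK 125,627,170.98 ÷ 1.4396 = HKD 87,265,331.33
HKD 87,265,331.33 × 0.69355 = BRL 60,522,870.54
Profit = BRL 60,522,870.54 − BRL 58,590,000.00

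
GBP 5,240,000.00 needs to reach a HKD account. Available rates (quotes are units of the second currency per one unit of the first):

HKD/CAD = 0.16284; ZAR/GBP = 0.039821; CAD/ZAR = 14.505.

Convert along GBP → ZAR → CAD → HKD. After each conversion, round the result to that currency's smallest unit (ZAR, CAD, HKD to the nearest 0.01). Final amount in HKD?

HKD 55,710,915.87

GBP 5,240,000.00 ÷ 0.039821 = ZAR 131,588,860.15
ZAR 131,588,860.15 ÷ 14.505 = CAD 9,071,965.54
CAD 9,071,965.54 ÷ 0.16284 = HKD 55,710,915.87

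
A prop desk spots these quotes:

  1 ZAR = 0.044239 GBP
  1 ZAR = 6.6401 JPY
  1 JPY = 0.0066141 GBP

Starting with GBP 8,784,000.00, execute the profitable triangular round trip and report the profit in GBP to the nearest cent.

Profitable loop is GBP → JPY → ZAR → GBP:
GBP 8,784,000.00 ÷ 0.0066141 = JPY 1,328,071,847
JPY 1,328,071,847 ÷ 6.6401 = ZAR 200,007,808.09
ZAR 200,007,808.09 × 0.044239 = GBP 8,848,145.42
Profit = GBP 8,848,145.42 − GBP 8,784,000.00

Profit: GBP 64,145.42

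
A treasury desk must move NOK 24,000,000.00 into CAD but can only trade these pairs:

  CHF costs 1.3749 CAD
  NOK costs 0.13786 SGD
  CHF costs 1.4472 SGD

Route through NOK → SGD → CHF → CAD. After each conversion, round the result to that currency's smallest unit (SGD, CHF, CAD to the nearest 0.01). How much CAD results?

CAD 3,143,345.18

NOK 24,000,000.00 × 0.13786 = SGD 3,308,640.00
SGD 3,308,640.00 ÷ 1.4472 = CHF 2,286,235.49
CHF 2,286,235.49 × 1.3749 = CAD 3,143,345.18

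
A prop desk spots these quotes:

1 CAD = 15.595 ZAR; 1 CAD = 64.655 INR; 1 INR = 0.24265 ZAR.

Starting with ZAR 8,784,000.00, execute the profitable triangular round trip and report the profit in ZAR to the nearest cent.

Profitable loop is ZAR → CAD → INR → ZAR:
ZAR 8,784,000.00 ÷ 15.595 = CAD 563,257.45
CAD 563,257.45 × 64.655 = INR 36,417,410.71
INR 36,417,410.71 × 0.24265 = ZAR 8,836,684.71
Profit = ZAR 8,836,684.71 − ZAR 8,784,000.00

Profit: ZAR 52,684.71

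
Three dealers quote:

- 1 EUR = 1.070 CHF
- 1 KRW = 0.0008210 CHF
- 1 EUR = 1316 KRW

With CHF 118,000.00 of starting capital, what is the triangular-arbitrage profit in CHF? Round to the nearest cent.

Profit: CHF 1,150.89

Profitable loop is CHF → EUR → KRW → CHF:
CHF 118,000.00 ÷ 1.070 = EUR 110,280.37
EUR 110,280.37 × 1316 = KRW 145,128,972
KRW 145,128,972 × 0.0008210 = CHF 119,150.89
Profit = CHF 119,150.89 − CHF 118,000.00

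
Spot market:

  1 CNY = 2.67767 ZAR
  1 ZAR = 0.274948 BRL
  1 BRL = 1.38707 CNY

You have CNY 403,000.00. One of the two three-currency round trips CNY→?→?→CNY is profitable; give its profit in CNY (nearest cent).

Profit: CNY 8,539.04

Profitable loop is CNY → ZAR → BRL → CNY:
CNY 403,000.00 × 2.67767 = ZAR 1,079,101.01
ZAR 1,079,101.01 × 0.274948 = BRL 296,696.66
BRL 296,696.66 × 1.38707 = CNY 411,539.04
Profit = CNY 411,539.04 − CNY 403,000.00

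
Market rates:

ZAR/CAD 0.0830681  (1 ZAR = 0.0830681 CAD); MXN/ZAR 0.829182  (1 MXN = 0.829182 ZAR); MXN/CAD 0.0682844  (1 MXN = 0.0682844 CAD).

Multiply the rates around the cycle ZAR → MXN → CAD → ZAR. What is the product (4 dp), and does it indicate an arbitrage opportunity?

0.9914 (arbitrage exists)

Around ZAR → MXN → CAD → ZAR: 1 ÷ 0.829182 × 0.0682844 ÷ 0.0830681 = 0.991374
Product < 1; profitable direction is ZAR → CAD → MXN → ZAR.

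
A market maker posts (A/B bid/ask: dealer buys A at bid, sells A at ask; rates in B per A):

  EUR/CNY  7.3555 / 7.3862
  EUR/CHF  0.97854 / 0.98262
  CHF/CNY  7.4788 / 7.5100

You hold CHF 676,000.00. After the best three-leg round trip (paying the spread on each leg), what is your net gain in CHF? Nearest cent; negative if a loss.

Best loop CHF → EUR → CNY → CHF:
CHF 676,000.00 ÷ 0.98262 (buy EUR at ask) = EUR 687,956.69
EUR 687,956.69 × 7.3555 (sell EUR at bid) = CNY 5,060,265.41
CNY 5,060,265.41 ÷ 7.5100 (buy CHF at ask) = CHF 673,803.65

Net result: CHF -2,196.35 (no profitable arbitrage after spreads)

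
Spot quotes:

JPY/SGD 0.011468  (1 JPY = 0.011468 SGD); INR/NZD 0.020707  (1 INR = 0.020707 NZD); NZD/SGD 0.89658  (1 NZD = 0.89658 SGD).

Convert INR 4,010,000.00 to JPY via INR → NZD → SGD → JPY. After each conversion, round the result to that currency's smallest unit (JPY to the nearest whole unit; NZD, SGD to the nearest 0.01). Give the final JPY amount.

INR 4,010,000.00 × 0.020707 = NZD 83,035.07
NZD 83,035.07 × 0.89658 = SGD 74,447.58
SGD 74,447.58 ÷ 0.011468 = JPY 6,491,767

JPY 6,491,767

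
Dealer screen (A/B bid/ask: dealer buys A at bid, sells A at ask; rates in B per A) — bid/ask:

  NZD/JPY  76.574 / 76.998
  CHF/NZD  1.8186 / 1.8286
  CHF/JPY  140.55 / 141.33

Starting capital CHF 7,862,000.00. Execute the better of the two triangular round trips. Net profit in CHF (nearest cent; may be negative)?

Net result: CHF -13,878.29 (no profitable arbitrage after spreads)

Best loop CHF → JPY → NZD → CHF:
CHF 7,862,000.00 × 140.55 (sell CHF at bid) = JPY 1,105,004,100
JPY 1,105,004,100 ÷ 76.998 (buy NZD at ask) = NZD 14,351,075.35
NZD 14,351,075.35 ÷ 1.8286 (buy CHF at ask) = CHF 7,848,121.71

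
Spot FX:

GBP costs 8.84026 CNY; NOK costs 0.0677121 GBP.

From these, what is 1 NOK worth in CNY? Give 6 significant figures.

1 NOK × 0.0677121 = 0.0677121 GBP
0.0677121 GBP × 8.84026 = 0.598593 CNY

NOK/CNY = 0.598593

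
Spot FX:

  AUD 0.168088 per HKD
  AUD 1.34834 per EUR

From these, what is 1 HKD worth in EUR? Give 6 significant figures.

HKD/EUR = 0.124663

1 HKD × 0.168088 = 0.168088 AUD
0.168088 AUD ÷ 1.34834 = 0.124663 EUR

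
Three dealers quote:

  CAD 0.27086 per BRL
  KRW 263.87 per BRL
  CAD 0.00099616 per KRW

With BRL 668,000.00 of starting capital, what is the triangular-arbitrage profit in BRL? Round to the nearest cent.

Profit: BRL 20,338.75

Profitable loop is BRL → CAD → KRW → BRL:
BRL 668,000.00 × 0.27086 = CAD 180,934.48
CAD 180,934.48 ÷ 0.00099616 = KRW 181,631,947
KRW 181,631,947 ÷ 263.87 = BRL 688,338.75
Profit = BRL 688,338.75 − BRL 668,000.00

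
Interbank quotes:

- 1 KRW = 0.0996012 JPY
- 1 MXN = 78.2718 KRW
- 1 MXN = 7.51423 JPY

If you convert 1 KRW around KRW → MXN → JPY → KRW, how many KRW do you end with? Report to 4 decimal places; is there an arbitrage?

Around KRW → MXN → JPY → KRW: 1 ÷ 78.2718 × 7.51423 ÷ 0.0996012 = 0.963861
Product < 1; profitable direction is KRW → JPY → MXN → KRW.

0.9639 (arbitrage exists)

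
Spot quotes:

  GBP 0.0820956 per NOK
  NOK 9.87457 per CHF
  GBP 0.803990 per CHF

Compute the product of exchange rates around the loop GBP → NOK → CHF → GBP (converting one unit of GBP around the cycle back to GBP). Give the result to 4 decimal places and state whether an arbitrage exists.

0.9918 (arbitrage exists)

Around GBP → NOK → CHF → GBP: 1 ÷ 0.0820956 ÷ 9.87457 × 0.803990 = 0.991774
Product < 1; profitable direction is GBP → CHF → NOK → GBP.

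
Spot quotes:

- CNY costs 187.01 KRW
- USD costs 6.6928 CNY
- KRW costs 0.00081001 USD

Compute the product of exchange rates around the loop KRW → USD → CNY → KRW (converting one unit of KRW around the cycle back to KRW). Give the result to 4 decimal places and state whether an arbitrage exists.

Around KRW → USD → CNY → KRW: 1 × 0.00081001 × 6.6928 × 187.01 = 1.013825
Product > 1; profitable direction is KRW → USD → CNY → KRW.

1.0138 (arbitrage exists)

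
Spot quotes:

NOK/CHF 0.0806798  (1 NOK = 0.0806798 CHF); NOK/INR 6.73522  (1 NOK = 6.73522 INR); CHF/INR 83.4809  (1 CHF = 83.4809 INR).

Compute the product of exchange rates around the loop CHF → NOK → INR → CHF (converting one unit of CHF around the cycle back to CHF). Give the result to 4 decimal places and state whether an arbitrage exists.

1.0000 (no arbitrage)

Around CHF → NOK → INR → CHF: 1 ÷ 0.0806798 × 6.73522 ÷ 83.4809 = 1.000000
Product ≈ 1 (deviation 0.000%, within rounding noise).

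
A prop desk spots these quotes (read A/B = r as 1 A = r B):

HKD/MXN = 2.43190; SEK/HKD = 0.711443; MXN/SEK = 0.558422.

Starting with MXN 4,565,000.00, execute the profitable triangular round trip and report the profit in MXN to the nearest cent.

Profit: MXN 159,898.01

Profitable loop is MXN → HKD → SEK → MXN:
MXN 4,565,000.00 ÷ 2.43190 = HKD 1,877,133.11
HKD 1,877,133.11 ÷ 0.711443 = SEK 2,638,487.00
SEK 2,638,487.00 ÷ 0.558422 = MXN 4,724,898.01
Profit = MXN 4,724,898.01 − MXN 4,565,000.00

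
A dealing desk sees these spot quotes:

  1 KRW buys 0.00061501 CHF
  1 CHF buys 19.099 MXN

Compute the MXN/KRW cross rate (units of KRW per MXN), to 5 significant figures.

1 MXN ÷ 19.099 = 0.0523588 CHF
0.0523588 CHF ÷ 0.00061501 = 85.1348 KRW

MXN/KRW = 85.135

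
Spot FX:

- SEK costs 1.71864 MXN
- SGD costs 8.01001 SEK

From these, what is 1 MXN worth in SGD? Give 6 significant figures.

1 MXN ÷ 1.71864 = 0.581855 SEK
0.581855 SEK ÷ 8.01001 = 0.072641 SGD

MXN/SGD = 0.0726410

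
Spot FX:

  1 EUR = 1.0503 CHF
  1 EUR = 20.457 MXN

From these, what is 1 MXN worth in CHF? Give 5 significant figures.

MXN/CHF = 0.051342

1 MXN ÷ 20.457 = 0.048883 EUR
0.048883 EUR × 1.0503 = 0.0513418 CHF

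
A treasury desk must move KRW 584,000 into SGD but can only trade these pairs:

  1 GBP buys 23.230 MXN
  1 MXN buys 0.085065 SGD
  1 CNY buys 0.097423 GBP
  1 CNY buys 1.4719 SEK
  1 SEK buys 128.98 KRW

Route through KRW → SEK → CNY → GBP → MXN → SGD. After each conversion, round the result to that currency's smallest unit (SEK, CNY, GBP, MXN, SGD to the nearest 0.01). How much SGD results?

KRW 584,000 ÷ 128.98 = SEK 4,527.83
SEK 4,527.83 ÷ 1.4719 = CNY 3,076.18
CNY 3,076.18 × 0.097423 = GBP 299.69
GBP 299.69 × 23.230 = MXN 6,961.80
MXN 6,961.80 × 0.085065 = SGD 592.21

SGD 592.21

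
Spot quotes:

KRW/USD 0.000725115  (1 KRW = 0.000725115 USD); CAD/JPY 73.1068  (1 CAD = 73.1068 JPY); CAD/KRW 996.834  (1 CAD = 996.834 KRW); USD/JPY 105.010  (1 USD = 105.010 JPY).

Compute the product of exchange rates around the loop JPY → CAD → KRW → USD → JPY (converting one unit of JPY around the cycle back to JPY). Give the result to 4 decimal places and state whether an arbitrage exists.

Around JPY → CAD → KRW → USD → JPY: 1 ÷ 73.1068 × 996.834 × 0.000725115 × 105.010 = 1.038252
Product > 1; profitable direction is JPY → CAD → KRW → USD → JPY.

1.0383 (arbitrage exists)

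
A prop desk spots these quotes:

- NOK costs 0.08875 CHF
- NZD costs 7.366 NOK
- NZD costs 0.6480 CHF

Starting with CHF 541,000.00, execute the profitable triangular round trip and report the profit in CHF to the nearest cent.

Profit: CHF 4,785.93

Profitable loop is CHF → NZD → NOK → CHF:
CHF 541,000.00 ÷ 0.6480 = NZD 834,876.54
NZD 834,876.54 × 7.366 = NOK 6,149,700.62
NOK 6,149,700.62 × 0.08875 = CHF 545,785.93
Profit = CHF 545,785.93 − CHF 541,000.00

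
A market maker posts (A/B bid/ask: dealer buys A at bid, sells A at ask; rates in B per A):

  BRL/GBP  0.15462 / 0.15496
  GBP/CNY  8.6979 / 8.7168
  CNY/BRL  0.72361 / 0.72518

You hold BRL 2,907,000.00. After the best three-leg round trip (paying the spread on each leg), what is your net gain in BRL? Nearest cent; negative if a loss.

Net profit: BRL 60,717.27

Best loop BRL → CNY → GBP → BRL:
BRL 2,907,000.00 ÷ 0.72518 (buy CNY at ask) = CNY 4,008,659.92
CNY 4,008,659.92 ÷ 8.7168 (buy GBP at ask) = GBP 459,877.47
GBP 459,877.47 ÷ 0.15496 (buy BRL at ask) = BRL 2,967,717.27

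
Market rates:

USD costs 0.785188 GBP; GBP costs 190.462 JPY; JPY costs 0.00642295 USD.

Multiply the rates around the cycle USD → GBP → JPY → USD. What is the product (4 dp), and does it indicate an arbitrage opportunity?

0.9605 (arbitrage exists)

Around USD → GBP → JPY → USD: 1 × 0.785188 × 190.462 × 0.00642295 = 0.960542
Product < 1; profitable direction is USD → JPY → GBP → USD.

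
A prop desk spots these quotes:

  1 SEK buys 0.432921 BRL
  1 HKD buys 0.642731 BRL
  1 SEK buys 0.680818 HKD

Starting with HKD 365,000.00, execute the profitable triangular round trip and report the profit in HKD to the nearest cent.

Profitable loop is HKD → BRL → SEK → HKD:
HKD 365,000.00 × 0.642731 = BRL 234,596.82
BRL 234,596.82 ÷ 0.432921 = SEK 541,892.90
SEK 541,892.90 × 0.680818 = HKD 368,930.44
Profit = HKD 368,930.44 − HKD 365,000.00

Profit: HKD 3,930.44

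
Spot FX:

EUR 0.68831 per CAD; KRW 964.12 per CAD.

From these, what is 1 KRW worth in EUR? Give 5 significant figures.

1 KRW ÷ 964.12 = 0.00103722 CAD
0.00103722 CAD × 0.68831 = 0.000713926 EUR

KRW/EUR = 0.00071393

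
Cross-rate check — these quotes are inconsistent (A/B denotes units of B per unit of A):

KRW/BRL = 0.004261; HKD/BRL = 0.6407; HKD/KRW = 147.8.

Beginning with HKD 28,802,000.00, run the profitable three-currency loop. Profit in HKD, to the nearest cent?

Profit: HKD 499,604.48

Profitable loop is HKD → BRL → KRW → HKD:
HKD 28,802,000.00 × 0.6407 = BRL 18,453,441.40
BRL 18,453,441.40 ÷ 0.004261 = KRW 4,330,777,142
KRW 4,330,777,142 ÷ 147.8 = HKD 29,301,604.48
Profit = HKD 29,301,604.48 − HKD 28,802,000.00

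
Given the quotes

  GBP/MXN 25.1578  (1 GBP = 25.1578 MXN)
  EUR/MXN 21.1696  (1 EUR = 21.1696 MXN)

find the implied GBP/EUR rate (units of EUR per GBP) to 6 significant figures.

1 GBP × 25.1578 = 25.1578 MXN
25.1578 MXN ÷ 21.1696 = 1.18839 EUR

GBP/EUR = 1.18839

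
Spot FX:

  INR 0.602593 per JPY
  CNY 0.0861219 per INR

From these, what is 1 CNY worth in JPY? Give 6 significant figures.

1 CNY ÷ 0.0861219 = 11.6114 INR
11.6114 INR ÷ 0.602593 = 19.2691 JPY

CNY/JPY = 19.2691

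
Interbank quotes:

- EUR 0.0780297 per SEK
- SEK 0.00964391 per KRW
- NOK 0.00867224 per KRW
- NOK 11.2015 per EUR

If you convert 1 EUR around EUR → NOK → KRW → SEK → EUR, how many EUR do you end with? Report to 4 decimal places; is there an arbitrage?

Around EUR → NOK → KRW → SEK → EUR: 1 × 11.2015 ÷ 0.00867224 × 0.00964391 × 0.0780297 = 0.971981
Product < 1; profitable direction is EUR → SEK → KRW → NOK → EUR.

0.9720 (arbitrage exists)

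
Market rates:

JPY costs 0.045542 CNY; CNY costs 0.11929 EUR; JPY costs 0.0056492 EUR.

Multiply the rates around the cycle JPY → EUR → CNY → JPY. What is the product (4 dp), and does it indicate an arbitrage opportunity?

Around JPY → EUR → CNY → JPY: 1 × 0.0056492 ÷ 0.11929 ÷ 0.045542 = 1.039850
Product > 1; profitable direction is JPY → EUR → CNY → JPY.

1.0399 (arbitrage exists)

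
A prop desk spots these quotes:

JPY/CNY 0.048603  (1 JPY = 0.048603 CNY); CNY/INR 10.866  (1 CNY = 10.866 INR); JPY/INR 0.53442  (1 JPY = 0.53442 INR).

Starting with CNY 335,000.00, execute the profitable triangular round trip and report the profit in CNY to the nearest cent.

Profit: CNY 3,996.12

Profitable loop is CNY → JPY → INR → CNY:
CNY 335,000.00 ÷ 0.048603 = JPY 6,892,579
JPY 6,892,579 × 0.53442 = INR 3,683,531.88
INR 3,683,531.88 ÷ 10.866 = CNY 338,996.12
Profit = CNY 338,996.12 − CNY 335,000.00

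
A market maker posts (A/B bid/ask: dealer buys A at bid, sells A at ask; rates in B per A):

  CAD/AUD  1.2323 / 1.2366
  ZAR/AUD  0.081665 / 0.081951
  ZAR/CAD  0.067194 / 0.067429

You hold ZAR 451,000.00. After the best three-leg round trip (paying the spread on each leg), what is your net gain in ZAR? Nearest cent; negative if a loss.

Net profit: ZAR 4,689.72

Best loop ZAR → CAD → AUD → ZAR:
ZAR 451,000.00 × 0.067194 (sell ZAR at bid) = CAD 30,304.49
CAD 30,304.49 × 1.2323 (sell CAD at bid) = AUD 37,344.23
AUD 37,344.23 ÷ 0.081951 (buy ZAR at ask) = ZAR 455,689.72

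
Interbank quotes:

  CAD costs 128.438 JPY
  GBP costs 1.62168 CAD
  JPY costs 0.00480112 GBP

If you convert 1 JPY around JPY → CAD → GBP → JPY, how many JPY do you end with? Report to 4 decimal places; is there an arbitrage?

Around JPY → CAD → GBP → JPY: 1 ÷ 128.438 ÷ 1.62168 ÷ 0.00480112 = 0.999997
Product ≈ 1 (deviation 0.000%, within rounding noise).

1.0000 (no arbitrage)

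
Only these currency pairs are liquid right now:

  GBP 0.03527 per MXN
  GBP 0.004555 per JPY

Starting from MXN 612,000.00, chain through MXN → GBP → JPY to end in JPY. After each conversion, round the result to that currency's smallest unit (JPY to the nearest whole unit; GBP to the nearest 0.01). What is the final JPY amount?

JPY 4,738,801

MXN 612,000.00 × 0.03527 = GBP 21,585.24
GBP 21,585.24 ÷ 0.004555 = JPY 4,738,801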